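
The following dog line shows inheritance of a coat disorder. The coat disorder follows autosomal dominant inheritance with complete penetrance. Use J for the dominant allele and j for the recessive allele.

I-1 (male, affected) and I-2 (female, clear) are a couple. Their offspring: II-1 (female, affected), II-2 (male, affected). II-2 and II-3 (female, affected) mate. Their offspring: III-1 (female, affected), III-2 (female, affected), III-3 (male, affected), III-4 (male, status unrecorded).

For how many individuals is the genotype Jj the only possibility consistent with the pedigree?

Obligate heterozygotes: II-1 is affected so carries J and received j from I-2 (jj), so II-1 is Jj; II-2 is affected so carries J and received j from I-2 (jj), so II-2 is Jj.
Every other individual is either homozygous by phenotype or has at least one consistent homozygous assignment, so the count is 2.

2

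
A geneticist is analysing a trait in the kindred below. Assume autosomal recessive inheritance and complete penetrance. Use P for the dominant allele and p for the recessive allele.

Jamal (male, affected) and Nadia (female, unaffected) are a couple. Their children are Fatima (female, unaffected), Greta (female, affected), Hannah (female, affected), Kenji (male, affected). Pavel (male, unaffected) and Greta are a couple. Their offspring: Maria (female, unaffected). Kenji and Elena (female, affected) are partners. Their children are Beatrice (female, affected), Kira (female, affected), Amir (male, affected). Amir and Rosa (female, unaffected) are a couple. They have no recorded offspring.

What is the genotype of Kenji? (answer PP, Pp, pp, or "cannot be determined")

pp

Kenji is affected, so Kenji is pp.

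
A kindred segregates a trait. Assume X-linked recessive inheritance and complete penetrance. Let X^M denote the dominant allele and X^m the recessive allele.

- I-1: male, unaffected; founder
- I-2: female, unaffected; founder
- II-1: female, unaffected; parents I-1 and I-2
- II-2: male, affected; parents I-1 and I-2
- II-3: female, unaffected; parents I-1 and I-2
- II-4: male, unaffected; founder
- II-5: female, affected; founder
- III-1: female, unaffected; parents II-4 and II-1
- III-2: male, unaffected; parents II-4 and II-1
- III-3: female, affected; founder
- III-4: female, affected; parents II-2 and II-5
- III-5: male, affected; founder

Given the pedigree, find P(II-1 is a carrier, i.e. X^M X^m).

1/3

I-1 is unaffected, so I-1 is X^M Y.
I-2 is unaffected so carries M and passed m to II-2 (X^m Y), so I-2 is X^M X^m.
Their cross gives offspring ratios 1/2 X^M X^M : 1/2 X^M X^m. Conditioning on II-1 being unaffected, P(X^M X^m) = 1/2 / 1 = 1/2 before taking II-1's own offspring into account.
II-4 is unaffected, so II-4 is X^M Y.
Now use II-1's offspring. Probability of each recorded status — unaffected son III-2: 1/2 if II-1 is X^M X^m, 1 if X^M X^M. (III-1: equally likely either way, so uninformative.)
Bayes: P(X^M X^m) = 1/2·1/2 / (1/2·1/2 + 1/2·1) = 1/3.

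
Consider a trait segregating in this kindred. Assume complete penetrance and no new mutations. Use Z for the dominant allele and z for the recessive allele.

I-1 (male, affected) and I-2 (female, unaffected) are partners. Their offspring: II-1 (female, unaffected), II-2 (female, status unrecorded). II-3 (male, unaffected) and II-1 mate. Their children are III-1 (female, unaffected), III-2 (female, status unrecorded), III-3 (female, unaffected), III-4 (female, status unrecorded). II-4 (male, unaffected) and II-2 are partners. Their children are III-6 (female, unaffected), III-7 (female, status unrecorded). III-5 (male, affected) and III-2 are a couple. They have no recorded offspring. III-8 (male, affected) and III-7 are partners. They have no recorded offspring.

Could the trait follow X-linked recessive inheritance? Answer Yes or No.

Yes

A consistent assignment under X-linked recessive exists: I-1 X^z Y, I-2 X^Z X^Z, II-1 X^Z X^z, II-2 X^Z X^z, II-3 X^Z Y, II-4 X^Z Y, III-1 X^Z X^Z, III-2 X^Z X^Z, III-3 X^Z X^Z, III-4 X^Z X^Z, III-5 X^z Y, III-6 X^Z X^Z, III-7 X^Z X^Z, III-8 X^z Y.
In this assignment every recorded phenotype matches its genotype and every non-founder's genotype is obtainable from its parents' genotypes, so the pedigree is consistent.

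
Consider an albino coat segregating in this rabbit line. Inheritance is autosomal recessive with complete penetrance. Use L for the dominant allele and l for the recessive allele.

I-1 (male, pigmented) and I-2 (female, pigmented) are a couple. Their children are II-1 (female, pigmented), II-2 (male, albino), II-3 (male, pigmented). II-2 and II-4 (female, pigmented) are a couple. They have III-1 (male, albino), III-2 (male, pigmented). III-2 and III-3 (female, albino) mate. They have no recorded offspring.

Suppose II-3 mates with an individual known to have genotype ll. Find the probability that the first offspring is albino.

1/3

I-1 is pigmented so carries L and passed l to II-2 (ll), so I-1 is Ll.
I-2 is pigmented so carries L and passed l to II-2 (ll), so I-2 is Ll.
II-3 is a pigmented offspring of I-1 (Ll) × I-2 (Ll), whose cross gives 1/4 LL : 1/2 Ll : 1/4 ll; conditioning on being pigmented, II-3 is LL with probability 1/3, Ll with probability 2/3.
Summing over parental genotype combinations, P(offspring is albino) = 2/3·1/2 = 1/3.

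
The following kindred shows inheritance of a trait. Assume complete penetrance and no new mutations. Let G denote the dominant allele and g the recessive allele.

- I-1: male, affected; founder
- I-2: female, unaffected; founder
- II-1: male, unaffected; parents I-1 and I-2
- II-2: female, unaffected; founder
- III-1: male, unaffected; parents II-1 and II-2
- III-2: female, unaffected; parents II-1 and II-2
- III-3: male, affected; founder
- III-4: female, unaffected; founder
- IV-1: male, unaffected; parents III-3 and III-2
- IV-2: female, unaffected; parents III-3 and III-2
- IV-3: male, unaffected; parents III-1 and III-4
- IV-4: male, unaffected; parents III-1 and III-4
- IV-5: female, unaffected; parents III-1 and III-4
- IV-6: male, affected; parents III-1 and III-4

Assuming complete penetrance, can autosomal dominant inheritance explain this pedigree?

Under autosomal dominant, IV-6 (affected, male) cannot arise from III-1 (unaffected) × III-4 (unaffected).

No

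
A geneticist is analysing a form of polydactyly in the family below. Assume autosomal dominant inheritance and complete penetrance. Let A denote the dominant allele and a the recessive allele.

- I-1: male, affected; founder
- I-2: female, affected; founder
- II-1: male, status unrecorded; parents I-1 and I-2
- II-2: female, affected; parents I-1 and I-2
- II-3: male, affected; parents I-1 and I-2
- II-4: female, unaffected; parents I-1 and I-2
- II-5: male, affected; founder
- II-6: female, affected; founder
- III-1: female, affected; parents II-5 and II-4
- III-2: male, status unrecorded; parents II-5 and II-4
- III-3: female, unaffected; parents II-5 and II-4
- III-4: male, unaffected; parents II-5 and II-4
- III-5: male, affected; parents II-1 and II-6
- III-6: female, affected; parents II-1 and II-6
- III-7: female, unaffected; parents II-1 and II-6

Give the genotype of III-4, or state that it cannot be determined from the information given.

III-4 is unaffected, so III-4 is aa.

aa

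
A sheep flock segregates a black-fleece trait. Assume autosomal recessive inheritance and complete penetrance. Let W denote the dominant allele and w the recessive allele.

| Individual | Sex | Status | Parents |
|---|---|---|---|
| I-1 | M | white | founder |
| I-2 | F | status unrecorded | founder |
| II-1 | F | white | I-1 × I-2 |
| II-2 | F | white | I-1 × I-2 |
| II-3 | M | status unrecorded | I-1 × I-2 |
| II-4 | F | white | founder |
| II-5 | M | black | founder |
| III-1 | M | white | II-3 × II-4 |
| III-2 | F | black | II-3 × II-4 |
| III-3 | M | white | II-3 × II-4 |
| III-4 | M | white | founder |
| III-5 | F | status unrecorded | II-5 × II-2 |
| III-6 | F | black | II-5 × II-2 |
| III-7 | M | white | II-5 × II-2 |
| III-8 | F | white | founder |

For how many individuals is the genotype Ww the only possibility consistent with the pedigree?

3

Obligate heterozygotes: II-2 is white so carries W and passed w to III-6 (ww), so II-2 is Ww; II-4 is white so carries W and passed w to III-2 (ww), so II-4 is Ww; III-7 is white so carries W and received w from II-5 (ww), so III-7 is Ww.
Every other individual is either homozygous by phenotype or has at least one consistent homozygous assignment, so the count is 3.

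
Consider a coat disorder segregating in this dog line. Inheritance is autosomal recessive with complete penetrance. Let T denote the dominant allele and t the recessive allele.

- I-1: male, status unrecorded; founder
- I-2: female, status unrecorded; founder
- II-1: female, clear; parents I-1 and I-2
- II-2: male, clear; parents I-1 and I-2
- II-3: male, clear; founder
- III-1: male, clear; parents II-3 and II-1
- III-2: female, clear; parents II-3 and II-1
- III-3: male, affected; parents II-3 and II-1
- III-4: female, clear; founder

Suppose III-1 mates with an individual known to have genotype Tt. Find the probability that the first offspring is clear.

II-3 is clear so carries T and passed t to III-3 (tt), so II-3 is Tt.
II-1 is clear so carries T and passed t to III-3 (tt), so II-1 is Tt.
III-1 is a clear offspring of II-3 (Tt) × II-1 (Tt), whose cross gives 1/4 TT : 1/2 Tt : 1/4 tt; conditioning on being clear, III-1 is TT with probability 1/3, Tt with probability 2/3.
Summing over parental genotype combinations, P(offspring is clear) = 1/3·1 + 2/3·3/4 = 5/6.

5/6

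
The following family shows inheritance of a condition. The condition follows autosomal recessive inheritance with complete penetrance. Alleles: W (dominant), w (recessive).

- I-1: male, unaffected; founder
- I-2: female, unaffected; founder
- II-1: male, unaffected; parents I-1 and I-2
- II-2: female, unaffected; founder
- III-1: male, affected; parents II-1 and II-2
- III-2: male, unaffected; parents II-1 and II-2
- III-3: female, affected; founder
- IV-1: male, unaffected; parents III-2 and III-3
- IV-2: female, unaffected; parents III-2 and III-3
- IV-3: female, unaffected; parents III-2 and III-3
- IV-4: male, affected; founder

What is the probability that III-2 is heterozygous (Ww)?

II-1 is unaffected so carries W and passed w to III-1 (ww), so II-1 is Ww.
II-2 is unaffected so carries W and passed w to III-1 (ww), so II-2 is Ww.
Their cross gives offspring ratios 1/4 WW : 1/2 Ww : 1/4 ww. Conditioning on III-2 being unaffected, P(Ww) = 1/2 / 3/4 = 2/3 before taking III-2's own offspring into account.
III-3 is affected, so III-3 is ww.
Now use III-2's offspring. Probability of each recorded status — unaffected son IV-1: 1/2 if III-2 is Ww, 1 if WW; unaffected daughter IV-2: 1/2 if III-2 is Ww, 1 if WW; unaffected daughter IV-3: 1/2 if III-2 is Ww, 1 if WW.
Bayes: P(Ww) = 2/3·1/8 / (2/3·1/8 + 1/3·1) = 1/5.

1/5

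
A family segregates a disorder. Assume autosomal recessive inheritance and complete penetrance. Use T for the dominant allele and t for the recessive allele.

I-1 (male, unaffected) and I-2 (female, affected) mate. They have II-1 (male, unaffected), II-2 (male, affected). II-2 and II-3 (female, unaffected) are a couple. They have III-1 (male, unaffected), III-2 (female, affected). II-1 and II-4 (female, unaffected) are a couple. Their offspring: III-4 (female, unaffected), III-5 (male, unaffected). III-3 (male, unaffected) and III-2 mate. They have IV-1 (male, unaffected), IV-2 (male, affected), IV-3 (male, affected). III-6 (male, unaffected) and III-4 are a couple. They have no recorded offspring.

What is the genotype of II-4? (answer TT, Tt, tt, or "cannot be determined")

II-4's phenotype allows TT or Tt, and no parent or child forces a single allele at both positions; consistent genotype assignments exist with II-4 as TT or Tt.

cannot be determined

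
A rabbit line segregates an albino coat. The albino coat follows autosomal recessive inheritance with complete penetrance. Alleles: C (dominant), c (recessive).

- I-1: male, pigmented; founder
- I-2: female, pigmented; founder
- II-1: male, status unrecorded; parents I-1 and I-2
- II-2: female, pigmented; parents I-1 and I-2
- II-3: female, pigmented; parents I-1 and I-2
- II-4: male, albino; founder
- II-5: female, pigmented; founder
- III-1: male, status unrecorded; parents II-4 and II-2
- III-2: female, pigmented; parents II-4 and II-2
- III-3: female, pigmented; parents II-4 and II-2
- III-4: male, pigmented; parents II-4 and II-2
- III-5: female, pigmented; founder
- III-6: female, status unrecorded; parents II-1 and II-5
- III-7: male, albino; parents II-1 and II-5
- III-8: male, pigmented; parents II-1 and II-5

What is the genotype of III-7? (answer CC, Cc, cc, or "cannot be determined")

III-7 is albino, so III-7 is cc.

cc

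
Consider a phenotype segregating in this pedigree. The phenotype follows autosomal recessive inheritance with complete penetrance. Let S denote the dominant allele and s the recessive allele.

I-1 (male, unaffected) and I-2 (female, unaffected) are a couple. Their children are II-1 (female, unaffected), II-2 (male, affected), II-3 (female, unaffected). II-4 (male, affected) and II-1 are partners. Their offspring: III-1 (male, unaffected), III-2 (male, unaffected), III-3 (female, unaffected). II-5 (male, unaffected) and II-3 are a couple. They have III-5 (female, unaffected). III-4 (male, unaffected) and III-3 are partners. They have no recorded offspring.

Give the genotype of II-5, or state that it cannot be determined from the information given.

II-5's phenotype allows SS or Ss, and no parent or child forces a single allele at both positions; consistent genotype assignments exist with II-5 as SS or Ss.

cannot be determined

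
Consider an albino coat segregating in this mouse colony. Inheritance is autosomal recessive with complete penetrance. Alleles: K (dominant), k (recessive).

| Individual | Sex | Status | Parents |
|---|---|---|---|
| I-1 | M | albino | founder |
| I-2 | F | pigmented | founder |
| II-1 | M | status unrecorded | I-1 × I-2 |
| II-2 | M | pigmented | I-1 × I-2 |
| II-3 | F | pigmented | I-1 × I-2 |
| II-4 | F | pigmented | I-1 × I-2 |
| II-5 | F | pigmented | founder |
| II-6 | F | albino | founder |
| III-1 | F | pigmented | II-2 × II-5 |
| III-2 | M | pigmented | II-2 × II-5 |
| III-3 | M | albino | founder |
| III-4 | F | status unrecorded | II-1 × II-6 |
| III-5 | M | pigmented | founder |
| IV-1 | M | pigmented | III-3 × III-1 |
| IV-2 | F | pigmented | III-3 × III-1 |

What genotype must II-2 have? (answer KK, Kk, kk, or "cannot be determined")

From phenotype alone, II-2 is KK or Kk.
II-2 is pigmented so carries K and received k from I-1 (kk), so II-2 is Kk.

Kk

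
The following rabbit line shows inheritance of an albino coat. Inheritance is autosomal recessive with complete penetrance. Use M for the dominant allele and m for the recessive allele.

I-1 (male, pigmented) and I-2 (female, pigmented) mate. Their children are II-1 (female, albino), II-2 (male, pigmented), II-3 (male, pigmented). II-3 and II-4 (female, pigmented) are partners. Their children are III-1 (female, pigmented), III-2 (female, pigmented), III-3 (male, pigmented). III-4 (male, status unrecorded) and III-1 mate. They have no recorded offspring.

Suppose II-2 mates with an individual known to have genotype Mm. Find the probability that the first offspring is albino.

I-1 is pigmented so carries M and passed m to II-1 (mm), so I-1 is Mm.
I-2 is pigmented so carries M and passed m to II-1 (mm), so I-2 is Mm.
II-2 is a pigmented offspring of I-1 (Mm) × I-2 (Mm), whose cross gives 1/4 MM : 1/2 Mm : 1/4 mm; conditioning on being pigmented, II-2 is MM with probability 1/3, Mm with probability 2/3.
Summing over parental genotype combinations, P(offspring is albino) = 2/3·1/4 = 1/6.

1/6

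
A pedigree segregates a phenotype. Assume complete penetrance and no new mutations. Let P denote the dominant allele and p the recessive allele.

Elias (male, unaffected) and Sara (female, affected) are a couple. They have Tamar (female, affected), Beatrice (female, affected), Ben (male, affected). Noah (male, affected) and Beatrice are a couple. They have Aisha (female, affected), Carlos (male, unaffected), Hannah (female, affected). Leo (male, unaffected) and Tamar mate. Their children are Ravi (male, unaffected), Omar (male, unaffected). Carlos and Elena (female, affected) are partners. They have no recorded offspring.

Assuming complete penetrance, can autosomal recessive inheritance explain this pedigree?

No

Under autosomal recessive, Carlos (unaffected, male) cannot arise from Noah (affected) × Beatrice (affected).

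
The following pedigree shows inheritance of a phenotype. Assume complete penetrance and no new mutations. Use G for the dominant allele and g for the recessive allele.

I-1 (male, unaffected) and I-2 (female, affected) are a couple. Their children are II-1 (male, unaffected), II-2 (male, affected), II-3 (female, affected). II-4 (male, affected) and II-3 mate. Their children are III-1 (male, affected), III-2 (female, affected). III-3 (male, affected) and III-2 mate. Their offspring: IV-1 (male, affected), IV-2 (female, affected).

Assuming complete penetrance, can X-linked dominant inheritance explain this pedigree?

A consistent assignment under X-linked dominant exists: I-1 X^g Y, I-2 X^G X^g, II-1 X^g Y, II-2 X^G Y, II-3 X^G X^g, II-4 X^G Y, III-1 X^G Y, III-2 X^G X^G, III-3 X^G Y, IV-1 X^G Y, IV-2 X^G X^G.
In this assignment every recorded phenotype matches its genotype and every non-founder's genotype is obtainable from its parents' genotypes, so the pedigree is consistent.

Yes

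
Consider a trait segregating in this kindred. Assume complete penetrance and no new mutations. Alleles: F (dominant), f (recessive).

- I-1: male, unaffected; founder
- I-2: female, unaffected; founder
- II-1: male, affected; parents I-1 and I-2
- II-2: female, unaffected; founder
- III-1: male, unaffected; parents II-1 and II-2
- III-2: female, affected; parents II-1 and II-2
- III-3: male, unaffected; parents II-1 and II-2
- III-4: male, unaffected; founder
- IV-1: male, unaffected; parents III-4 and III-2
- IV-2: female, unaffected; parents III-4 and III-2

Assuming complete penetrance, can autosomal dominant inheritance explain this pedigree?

Under autosomal dominant, II-1 (affected, male) cannot arise from I-1 (unaffected) × I-2 (unaffected).

No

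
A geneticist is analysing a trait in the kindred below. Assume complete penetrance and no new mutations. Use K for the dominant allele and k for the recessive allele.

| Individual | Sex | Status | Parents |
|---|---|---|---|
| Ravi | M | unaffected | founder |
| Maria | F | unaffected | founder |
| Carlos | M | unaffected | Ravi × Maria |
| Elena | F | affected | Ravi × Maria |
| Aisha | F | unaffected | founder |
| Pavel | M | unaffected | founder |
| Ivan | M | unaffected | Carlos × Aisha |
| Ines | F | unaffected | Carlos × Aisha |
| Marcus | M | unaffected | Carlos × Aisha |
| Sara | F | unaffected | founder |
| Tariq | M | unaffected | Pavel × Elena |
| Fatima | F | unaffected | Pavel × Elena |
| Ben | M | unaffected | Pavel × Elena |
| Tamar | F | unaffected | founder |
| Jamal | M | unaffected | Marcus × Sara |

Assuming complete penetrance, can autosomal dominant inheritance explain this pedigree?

No

Under autosomal dominant, Elena (affected, female) cannot arise from Ravi (unaffected) × Maria (unaffected).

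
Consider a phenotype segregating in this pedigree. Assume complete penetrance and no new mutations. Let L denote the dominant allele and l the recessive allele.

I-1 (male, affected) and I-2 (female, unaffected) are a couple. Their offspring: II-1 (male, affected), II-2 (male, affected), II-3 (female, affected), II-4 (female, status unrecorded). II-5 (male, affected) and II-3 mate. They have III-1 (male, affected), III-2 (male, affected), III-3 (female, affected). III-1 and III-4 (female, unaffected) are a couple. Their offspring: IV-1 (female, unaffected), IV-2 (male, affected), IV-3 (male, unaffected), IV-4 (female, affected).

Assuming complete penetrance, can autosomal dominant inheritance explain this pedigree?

A consistent assignment under autosomal dominant exists: I-1 LL, I-2 ll, II-1 Ll, II-2 Ll, II-3 Ll, II-4 Ll, II-5 LL, III-1 Ll, III-2 LL, III-3 LL, III-4 ll, IV-1 ll, IV-2 Ll, IV-3 ll, IV-4 Ll.
In this assignment every recorded phenotype matches its genotype and every non-founder's genotype is obtainable from its parents' genotypes, so the pedigree is consistent.

Yes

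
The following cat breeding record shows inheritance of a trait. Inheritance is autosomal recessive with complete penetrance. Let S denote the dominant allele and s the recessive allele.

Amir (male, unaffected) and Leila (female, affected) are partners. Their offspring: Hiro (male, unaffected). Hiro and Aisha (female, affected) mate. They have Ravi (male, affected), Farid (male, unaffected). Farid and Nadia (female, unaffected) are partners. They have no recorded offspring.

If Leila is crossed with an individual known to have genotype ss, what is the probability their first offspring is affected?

1

Leila is affected, so Leila is ss.
The cross gives 1 ss, so P(offspring is affected) = 1.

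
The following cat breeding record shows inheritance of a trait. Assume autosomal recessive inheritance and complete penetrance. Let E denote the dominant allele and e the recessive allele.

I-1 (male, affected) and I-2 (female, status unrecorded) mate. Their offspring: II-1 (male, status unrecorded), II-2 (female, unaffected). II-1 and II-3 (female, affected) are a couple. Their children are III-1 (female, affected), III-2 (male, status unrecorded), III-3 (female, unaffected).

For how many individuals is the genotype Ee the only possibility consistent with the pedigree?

Obligate heterozygotes: II-1 passed E to III-3 (Ee, whose e came from II-3) and received e from I-1 (ee), so II-1 is Ee; II-2 is unaffected so carries E and received e from I-1 (ee), so II-2 is Ee; III-3 is unaffected so carries E and received e from II-3 (ee), so III-3 is Ee.
Every other individual is either homozygous by phenotype or has at least one consistent homozygous assignment, so the count is 3.

3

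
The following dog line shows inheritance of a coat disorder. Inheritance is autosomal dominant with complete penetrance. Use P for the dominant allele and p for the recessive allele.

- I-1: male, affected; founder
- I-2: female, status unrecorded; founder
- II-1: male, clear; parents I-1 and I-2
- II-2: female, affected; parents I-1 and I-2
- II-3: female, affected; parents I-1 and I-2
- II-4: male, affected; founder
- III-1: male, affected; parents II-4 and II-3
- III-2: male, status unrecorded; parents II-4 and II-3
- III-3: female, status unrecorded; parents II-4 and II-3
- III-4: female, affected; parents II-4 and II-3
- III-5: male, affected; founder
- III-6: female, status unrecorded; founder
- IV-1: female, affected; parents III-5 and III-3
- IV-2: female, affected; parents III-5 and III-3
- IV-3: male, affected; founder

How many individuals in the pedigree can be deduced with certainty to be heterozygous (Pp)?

Obligate heterozygotes: I-1 is affected so carries P and passed p to II-1 (pp), so I-1 is Pp.
Every other individual is either homozygous by phenotype or has at least one consistent homozygous assignment, so the count is 1.

1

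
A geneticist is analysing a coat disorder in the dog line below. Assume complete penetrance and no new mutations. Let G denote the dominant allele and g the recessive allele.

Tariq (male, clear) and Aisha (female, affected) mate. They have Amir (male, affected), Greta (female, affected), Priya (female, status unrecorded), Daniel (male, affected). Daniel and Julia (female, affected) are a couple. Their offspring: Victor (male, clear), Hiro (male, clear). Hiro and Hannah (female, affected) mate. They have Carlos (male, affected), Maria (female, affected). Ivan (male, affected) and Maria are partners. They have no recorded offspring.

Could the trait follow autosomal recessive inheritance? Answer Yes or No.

No

Under autosomal recessive, Victor (clear, male) cannot arise from Daniel (affected) × Julia (affected).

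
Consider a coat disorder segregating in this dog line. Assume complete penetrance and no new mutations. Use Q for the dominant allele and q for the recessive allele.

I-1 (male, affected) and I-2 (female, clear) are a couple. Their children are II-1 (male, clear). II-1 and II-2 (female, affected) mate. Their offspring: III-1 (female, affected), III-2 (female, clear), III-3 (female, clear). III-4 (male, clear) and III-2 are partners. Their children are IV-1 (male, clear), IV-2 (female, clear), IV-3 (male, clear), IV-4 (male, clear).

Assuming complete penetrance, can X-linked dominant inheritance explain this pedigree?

Yes

A consistent assignment under X-linked dominant exists: I-1 X^Q Y, I-2 X^q X^q, II-1 X^q Y, II-2 X^Q X^q, III-1 X^Q X^q, III-2 X^q X^q, III-3 X^q X^q, III-4 X^q Y, IV-1 X^q Y, IV-2 X^q X^q, IV-3 X^q Y, IV-4 X^q Y.
In this assignment every recorded phenotype matches its genotype and every non-founder's genotype is obtainable from its parents' genotypes, so the pedigree is consistent.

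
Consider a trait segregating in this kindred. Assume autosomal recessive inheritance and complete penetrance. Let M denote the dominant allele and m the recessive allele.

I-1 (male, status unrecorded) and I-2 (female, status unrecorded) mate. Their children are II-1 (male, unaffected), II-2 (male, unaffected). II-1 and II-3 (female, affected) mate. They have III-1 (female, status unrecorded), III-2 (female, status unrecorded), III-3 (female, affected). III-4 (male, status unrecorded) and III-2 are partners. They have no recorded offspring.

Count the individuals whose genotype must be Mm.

Obligate heterozygotes: II-1 is unaffected so carries M and passed m to III-3 (mm), so II-1 is Mm.
Every other individual is either homozygous by phenotype or has at least one consistent homozygous assignment, so the count is 1.

1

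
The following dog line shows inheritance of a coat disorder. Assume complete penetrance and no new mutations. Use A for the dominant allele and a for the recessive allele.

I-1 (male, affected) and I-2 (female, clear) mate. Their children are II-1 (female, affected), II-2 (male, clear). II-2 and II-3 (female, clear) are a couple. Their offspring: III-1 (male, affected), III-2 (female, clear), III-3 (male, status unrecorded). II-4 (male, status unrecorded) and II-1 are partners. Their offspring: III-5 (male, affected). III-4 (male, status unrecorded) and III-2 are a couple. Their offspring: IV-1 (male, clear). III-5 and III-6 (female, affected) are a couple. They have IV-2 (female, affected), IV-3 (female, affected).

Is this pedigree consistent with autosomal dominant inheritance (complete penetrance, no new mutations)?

Under autosomal dominant, III-1 (affected, male) cannot arise from II-2 (clear) × II-3 (clear).

No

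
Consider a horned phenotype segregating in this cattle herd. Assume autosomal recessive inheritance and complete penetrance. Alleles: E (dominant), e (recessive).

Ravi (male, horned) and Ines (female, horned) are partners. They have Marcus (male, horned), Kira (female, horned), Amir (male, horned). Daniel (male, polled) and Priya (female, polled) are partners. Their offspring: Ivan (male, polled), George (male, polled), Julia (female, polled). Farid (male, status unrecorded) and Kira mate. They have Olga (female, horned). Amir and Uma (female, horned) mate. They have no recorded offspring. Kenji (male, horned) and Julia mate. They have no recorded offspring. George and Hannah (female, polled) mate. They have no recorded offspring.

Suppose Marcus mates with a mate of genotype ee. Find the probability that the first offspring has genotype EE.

Marcus is horned, so Marcus is ee.
The cross gives 1 ee, so P(offspring has genotype EE) = 0.

0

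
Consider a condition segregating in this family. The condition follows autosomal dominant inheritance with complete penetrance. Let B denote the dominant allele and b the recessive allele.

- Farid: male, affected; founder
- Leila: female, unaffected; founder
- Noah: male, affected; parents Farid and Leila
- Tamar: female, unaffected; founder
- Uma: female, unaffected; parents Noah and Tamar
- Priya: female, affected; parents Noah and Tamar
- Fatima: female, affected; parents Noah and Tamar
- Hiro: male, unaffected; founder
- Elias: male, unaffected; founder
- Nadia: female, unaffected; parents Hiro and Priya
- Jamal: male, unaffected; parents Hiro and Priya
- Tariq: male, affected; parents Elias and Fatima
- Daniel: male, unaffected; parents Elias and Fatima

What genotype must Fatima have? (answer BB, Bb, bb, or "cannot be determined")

From phenotype alone, Fatima is BB or Bb.
Fatima is affected so carries B and received b from Tamar (bb), so Fatima is Bb.

Bb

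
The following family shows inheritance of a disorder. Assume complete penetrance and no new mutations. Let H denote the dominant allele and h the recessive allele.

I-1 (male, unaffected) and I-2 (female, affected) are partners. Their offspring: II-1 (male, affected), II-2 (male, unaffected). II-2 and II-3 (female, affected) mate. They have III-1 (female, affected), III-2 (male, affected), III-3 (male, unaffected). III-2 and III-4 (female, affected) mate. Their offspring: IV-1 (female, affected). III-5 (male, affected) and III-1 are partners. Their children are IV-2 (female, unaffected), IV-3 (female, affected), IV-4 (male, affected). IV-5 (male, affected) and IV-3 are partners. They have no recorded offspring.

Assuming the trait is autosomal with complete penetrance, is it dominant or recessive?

III-5 and III-1 are both affected yet have an unaffected child IV-2. Under a recessive model two affected parents are homozygous and every child would be affected, so the trait cannot be recessive.

dominant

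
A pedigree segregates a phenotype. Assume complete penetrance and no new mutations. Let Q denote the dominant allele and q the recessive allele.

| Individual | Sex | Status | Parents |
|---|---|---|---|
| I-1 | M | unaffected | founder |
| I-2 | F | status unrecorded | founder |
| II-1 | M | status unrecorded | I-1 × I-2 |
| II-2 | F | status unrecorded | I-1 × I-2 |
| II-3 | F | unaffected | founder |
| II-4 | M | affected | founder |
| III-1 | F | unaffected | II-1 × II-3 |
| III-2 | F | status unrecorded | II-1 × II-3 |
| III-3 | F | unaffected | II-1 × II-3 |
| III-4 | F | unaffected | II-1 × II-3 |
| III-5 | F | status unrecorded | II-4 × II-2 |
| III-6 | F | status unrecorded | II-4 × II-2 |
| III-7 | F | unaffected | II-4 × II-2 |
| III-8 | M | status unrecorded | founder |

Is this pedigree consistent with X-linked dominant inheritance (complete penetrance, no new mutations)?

Under X-linked dominant, III-7 (unaffected, female) cannot arise from II-4 (affected) × II-2 (unrecorded).

No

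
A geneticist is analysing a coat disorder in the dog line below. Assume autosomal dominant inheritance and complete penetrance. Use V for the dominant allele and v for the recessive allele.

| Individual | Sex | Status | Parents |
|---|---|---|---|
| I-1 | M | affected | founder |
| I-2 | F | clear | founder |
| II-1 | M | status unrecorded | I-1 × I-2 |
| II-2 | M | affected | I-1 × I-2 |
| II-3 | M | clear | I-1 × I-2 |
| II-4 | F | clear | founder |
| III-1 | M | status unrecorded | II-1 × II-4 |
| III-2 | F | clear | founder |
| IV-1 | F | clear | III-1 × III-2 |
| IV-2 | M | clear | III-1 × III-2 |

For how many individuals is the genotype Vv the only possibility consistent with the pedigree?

Obligate heterozygotes: I-1 is affected so carries V and passed v to II-3 (vv), so I-1 is Vv; II-2 is affected so carries V and received v from I-2 (vv), so II-2 is Vv.
Every other individual is either homozygous by phenotype or has at least one consistent homozygous assignment, so the count is 2.

2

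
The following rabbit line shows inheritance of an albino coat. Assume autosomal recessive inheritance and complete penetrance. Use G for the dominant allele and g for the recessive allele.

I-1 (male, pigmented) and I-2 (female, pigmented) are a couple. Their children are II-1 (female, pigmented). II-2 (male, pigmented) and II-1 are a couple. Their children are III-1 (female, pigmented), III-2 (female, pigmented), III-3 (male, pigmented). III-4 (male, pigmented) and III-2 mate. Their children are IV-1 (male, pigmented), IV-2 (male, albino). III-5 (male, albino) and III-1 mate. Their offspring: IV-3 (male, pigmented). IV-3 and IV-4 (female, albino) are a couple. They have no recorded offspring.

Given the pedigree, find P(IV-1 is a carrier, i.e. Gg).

2/3

III-4 is pigmented so carries G and passed g to IV-2 (gg), so III-4 is Gg.
III-2 is pigmented so carries G and passed g to IV-2 (gg), so III-2 is Gg.
Their cross gives offspring ratios 1/4 GG : 1/2 Gg : 1/4 gg. Conditioning on IV-1 being pigmented, P(Gg) = 1/2 / 3/4 = 2/3.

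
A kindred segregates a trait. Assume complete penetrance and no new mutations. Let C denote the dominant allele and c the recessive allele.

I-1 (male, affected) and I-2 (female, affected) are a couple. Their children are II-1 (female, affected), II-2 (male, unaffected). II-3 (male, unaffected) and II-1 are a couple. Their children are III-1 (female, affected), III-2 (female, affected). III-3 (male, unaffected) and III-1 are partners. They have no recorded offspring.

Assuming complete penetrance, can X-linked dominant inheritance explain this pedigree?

A consistent assignment under X-linked dominant exists: I-1 X^C Y, I-2 X^C X^c, II-1 X^C X^C, II-2 X^c Y, II-3 X^c Y, III-1 X^C X^c, III-2 X^C X^c, III-3 X^c Y.
In this assignment every recorded phenotype matches its genotype and every non-founder's genotype is obtainable from its parents' genotypes, so the pedigree is consistent.

Yes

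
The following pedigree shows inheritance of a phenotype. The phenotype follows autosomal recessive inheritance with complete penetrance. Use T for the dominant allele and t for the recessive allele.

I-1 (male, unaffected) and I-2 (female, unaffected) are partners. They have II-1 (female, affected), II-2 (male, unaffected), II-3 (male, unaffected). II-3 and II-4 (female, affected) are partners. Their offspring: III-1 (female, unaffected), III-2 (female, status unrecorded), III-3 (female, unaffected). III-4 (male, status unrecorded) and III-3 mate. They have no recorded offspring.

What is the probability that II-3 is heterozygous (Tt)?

I-1 is unaffected so carries T and passed t to II-1 (tt), so I-1 is Tt.
I-2 is unaffected so carries T and passed t to II-1 (tt), so I-2 is Tt.
Their cross gives offspring ratios 1/4 TT : 1/2 Tt : 1/4 tt. Conditioning on II-3 being unaffected, P(Tt) = 1/2 / 3/4 = 2/3 before taking II-3's own offspring into account.
II-4 is affected, so II-4 is tt.
Now use II-3's offspring. Probability of each recorded status — unaffected daughter III-1: 1/2 if II-3 is Tt, 1 if TT; unaffected daughter III-3: 1/2 if II-3 is Tt, 1 if TT. (III-2: equally likely either way, so uninformative.)
Bayes: P(Tt) = 2/3·1/4 / (2/3·1/4 + 1/3·1) = 1/3.

1/3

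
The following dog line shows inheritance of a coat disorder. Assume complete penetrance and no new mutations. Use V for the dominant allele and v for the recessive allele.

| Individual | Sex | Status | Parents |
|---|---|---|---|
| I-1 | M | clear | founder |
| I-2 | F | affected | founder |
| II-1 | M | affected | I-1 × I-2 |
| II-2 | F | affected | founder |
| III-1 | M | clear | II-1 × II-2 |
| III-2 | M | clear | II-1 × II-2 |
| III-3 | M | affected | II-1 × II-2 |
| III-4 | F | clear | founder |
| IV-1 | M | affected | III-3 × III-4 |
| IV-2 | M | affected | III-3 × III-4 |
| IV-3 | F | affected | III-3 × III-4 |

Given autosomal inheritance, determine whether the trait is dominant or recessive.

dominant

II-1 and II-2 are both affected yet have a clear child III-1. Under a recessive model two affected parents are homozygous and every child would be affected, so the trait cannot be recessive.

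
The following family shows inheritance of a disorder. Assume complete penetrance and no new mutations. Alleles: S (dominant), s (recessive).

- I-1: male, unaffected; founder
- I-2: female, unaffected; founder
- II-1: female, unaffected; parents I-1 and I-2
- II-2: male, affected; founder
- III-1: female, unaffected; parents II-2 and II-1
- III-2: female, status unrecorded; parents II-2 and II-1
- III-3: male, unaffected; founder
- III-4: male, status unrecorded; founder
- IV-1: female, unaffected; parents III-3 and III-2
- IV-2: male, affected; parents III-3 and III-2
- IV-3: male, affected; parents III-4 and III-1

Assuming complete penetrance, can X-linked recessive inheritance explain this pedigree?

A consistent assignment under X-linked recessive exists: I-1 X^S Y, I-2 X^S X^S, II-1 X^S X^S, II-2 X^s Y, III-1 X^S X^s, III-2 X^S X^s, III-3 X^S Y, III-4 X^S Y, IV-1 X^S X^S, IV-2 X^s Y, IV-3 X^s Y.
In this assignment every recorded phenotype matches its genotype and every non-founder's genotype is obtainable from its parents' genotypes, so the pedigree is consistent.

Yes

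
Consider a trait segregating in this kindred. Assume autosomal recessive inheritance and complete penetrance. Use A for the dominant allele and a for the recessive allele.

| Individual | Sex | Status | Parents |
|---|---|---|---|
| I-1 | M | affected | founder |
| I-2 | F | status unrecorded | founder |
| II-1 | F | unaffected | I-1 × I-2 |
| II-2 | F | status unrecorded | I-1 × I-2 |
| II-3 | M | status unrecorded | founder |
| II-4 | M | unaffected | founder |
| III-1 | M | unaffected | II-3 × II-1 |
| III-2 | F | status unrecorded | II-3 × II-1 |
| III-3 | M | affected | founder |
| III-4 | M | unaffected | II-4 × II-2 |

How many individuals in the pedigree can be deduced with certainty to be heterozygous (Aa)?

1

Obligate heterozygotes: II-1 is unaffected so carries A and received a from I-1 (aa), so II-1 is Aa.
Every other individual is either homozygous by phenotype or has at least one consistent homozygous assignment, so the count is 1.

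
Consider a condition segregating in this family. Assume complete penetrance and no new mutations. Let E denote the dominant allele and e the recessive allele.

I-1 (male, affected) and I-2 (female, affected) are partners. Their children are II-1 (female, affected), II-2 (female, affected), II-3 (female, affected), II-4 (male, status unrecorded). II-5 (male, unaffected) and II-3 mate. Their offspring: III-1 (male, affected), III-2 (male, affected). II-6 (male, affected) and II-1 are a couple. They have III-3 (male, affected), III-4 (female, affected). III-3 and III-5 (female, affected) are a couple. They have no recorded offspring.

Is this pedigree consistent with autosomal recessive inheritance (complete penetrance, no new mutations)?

A consistent assignment under autosomal recessive exists: I-1 ee, I-2 ee, II-1 ee, II-2 ee, II-3 ee, II-4 ee, II-5 Ee, II-6 ee, III-1 ee, III-2 ee, III-3 ee, III-4 ee, III-5 ee.
In this assignment every recorded phenotype matches its genotype and every non-founder's genotype is obtainable from its parents' genotypes, so the pedigree is consistent.

Yes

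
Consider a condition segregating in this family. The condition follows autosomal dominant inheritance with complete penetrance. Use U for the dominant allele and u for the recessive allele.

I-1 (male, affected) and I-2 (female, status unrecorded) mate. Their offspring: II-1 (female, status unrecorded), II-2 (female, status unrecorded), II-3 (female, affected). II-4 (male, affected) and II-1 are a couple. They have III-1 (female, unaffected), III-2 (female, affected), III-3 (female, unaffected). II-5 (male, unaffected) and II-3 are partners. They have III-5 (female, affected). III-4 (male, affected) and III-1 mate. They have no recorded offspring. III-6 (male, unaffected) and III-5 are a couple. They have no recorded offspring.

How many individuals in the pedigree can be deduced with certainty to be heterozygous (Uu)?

2

Obligate heterozygotes: II-4 is affected so carries U and passed u to III-1 (uu), so II-4 is Uu; III-5 is affected so carries U and received u from II-5 (uu), so III-5 is Uu.
Every other individual is either homozygous by phenotype or has at least one consistent homozygous assignment, so the count is 2.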